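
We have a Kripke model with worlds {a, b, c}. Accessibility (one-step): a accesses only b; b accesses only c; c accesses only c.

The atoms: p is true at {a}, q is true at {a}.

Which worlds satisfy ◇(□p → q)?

{a, b, c}

a: successors {b}; □p → q there: b:T. ✓
b: successors {c}; □p → q there: c:T. ✓
c: successors {c}; □p → q there: c:T. ✓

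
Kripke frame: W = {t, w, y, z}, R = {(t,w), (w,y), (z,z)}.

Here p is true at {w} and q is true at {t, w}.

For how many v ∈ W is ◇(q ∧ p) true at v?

t: successors {w}; q ∧ p there: w:T. ✓
w: successors {y}; q ∧ p there: y:F. ✗
y: no successors, so ◇(q ∧ p) fails. ✗
z: successors {z}; q ∧ p there: z:F. ✗
Satisfying worlds: {t}.

1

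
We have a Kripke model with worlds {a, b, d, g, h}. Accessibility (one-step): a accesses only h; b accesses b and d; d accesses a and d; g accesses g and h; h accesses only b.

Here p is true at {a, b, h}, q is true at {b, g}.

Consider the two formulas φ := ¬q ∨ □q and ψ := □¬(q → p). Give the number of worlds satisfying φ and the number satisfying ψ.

3 and 0

For ¬q ∨ □q:
a: ¬q is T, □q is F. ✓
b: ¬q is F, □q is F. ✗
d: ¬q is T, □q is F. ✓
g: ¬q is F, □q is F. ✗
h: ¬q is T, □q is T. ✓
— 3 worlds.
For □¬(q → p):
a: successors {h}; ¬(q → p) there: h:F. ✗
b: successors {b, d}; ¬(q → p) there: b:F, d:F. ✗
d: successors {a, d}; ¬(q → p) there: a:F, d:F. ✗
g: successors {g, h}; ¬(q → p) there: g:T, h:F. ✗
h: successors {b}; ¬(q → p) there: b:F. ✗
— 0 worlds.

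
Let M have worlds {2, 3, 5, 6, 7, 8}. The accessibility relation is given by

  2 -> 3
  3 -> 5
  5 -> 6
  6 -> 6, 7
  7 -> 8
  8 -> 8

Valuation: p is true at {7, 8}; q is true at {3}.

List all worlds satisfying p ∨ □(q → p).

2: p is F, □(q → p) is F. ✗
3: p is F, □(q → p) is T. ✓
5: p is F, □(q → p) is T. ✓
6: p is F, □(q → p) is T. ✓
7: p is T, □(q → p) is T. ✓
8: p is T, □(q → p) is T. ✓

{3, 5, 6, 7, 8}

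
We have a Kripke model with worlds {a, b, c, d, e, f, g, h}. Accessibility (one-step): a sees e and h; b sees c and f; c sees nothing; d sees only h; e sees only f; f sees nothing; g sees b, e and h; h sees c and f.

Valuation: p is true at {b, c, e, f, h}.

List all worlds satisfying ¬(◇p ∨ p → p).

a: ◇p ∨ p → p is F. ✓
b: ◇p ∨ p → p is T. ✗
c: ◇p ∨ p → p is T. ✗
d: ◇p ∨ p → p is F. ✓
e: ◇p ∨ p → p is T. ✗
f: ◇p ∨ p → p is T. ✗
g: ◇p ∨ p → p is F. ✓
h: ◇p ∨ p → p is T. ✗

{a, d, g}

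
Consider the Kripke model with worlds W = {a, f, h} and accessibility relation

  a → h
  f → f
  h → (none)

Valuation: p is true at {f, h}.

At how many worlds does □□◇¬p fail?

a: successors {h}; □◇¬p there: h:T. ✓
f: successors {f}; □◇¬p there: f:F. ✗
h: no successors, so □□◇¬p holds vacuously. ✓
Satisfying worlds: {a, h}.
So □□◇¬p fails at the other 1 world.

1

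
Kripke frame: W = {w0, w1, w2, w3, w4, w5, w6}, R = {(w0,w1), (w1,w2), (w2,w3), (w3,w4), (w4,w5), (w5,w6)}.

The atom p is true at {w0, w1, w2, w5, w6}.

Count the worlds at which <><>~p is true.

w0: successors {w1}; <>~p there: w1:F. ✗
w1: successors {w2}; <>~p there: w2:T. ✓
w2: successors {w3}; <>~p there: w3:T. ✓
w3: successors {w4}; <>~p there: w4:F. ✗
w4: successors {w5}; <>~p there: w5:F. ✗
w5: successors {w6}; <>~p there: w6:F. ✗
w6: no successors, so <><>~p fails. ✗
Satisfying worlds: {w1, w2}.

2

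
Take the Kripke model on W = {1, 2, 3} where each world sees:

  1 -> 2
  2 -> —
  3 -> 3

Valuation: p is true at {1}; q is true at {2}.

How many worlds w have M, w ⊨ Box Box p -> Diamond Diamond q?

1: Box Box p is T, Diamond Diamond q is F. ✗
2: Box Box p is T, Diamond Diamond q is F. ✗
3: Box Box p is F, Diamond Diamond q is F. ✓
Satisfying worlds: {3}.

1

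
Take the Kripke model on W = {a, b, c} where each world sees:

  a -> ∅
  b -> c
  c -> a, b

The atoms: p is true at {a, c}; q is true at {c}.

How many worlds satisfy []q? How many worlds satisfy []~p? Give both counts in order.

2 and 1

For []q:
a: no successors, so []q holds vacuously. ✓
b: successors {c}; q there: c:T. ✓
c: successors {a, b}; q there: a:F, b:F. ✗
— 2 worlds.
For []~p:
a: no successors, so []~p holds vacuously. ✓
b: successors {c}; ~p there: c:F. ✗
c: successors {a, b}; ~p there: a:F, b:T. ✗
— 1 world.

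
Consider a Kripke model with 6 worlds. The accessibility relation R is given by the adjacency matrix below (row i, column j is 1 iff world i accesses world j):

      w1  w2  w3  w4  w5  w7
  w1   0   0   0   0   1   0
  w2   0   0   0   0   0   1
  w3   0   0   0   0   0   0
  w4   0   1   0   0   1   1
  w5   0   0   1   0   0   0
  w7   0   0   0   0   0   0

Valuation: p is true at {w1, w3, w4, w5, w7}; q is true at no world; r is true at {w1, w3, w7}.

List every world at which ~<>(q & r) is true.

{w1, w2, w3, w4, w5, w7}

w1: <>(q & r) is F. ✓
w2: <>(q & r) is F. ✓
w3: <>(q & r) is F. ✓
w4: <>(q & r) is F. ✓
w5: <>(q & r) is F. ✓
w7: <>(q & r) is F. ✓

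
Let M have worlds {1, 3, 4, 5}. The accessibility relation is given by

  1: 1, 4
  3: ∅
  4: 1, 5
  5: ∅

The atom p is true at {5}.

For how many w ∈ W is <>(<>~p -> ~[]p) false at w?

2

1: successors {1, 4}; <>~p -> ~[]p there: 1:T, 4:T. ✓
3: no successors, so <>(<>~p -> ~[]p) fails. ✗
4: successors {1, 5}; <>~p -> ~[]p there: 1:T, 5:T. ✓
5: no successors, so <>(<>~p -> ~[]p) fails. ✗
Satisfying worlds: {1, 4}.
So <>(<>~p -> ~[]p) fails at the other 2 worlds.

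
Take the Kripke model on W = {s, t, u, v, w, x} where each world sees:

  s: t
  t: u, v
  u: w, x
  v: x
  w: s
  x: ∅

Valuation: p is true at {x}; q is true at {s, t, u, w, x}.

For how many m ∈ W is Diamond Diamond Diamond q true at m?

4

s: successors {t}; Diamond Diamond q there: t:T. ✓
t: successors {u, v}; Diamond Diamond q there: u:T, v:F. ✓
u: successors {w, x}; Diamond Diamond q there: w:T, x:F. ✓
v: successors {x}; Diamond Diamond q there: x:F. ✗
w: successors {s}; Diamond Diamond q there: s:T. ✓
x: no successors, so Diamond Diamond Diamond q fails. ✗
Satisfying worlds: {s, t, u, w}.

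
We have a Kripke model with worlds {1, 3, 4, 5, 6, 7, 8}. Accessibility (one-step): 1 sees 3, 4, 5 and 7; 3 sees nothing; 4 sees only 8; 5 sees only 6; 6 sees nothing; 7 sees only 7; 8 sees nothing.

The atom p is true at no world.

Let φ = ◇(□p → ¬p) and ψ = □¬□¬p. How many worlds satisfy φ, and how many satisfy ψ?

4 and 3

For ◇(□p → ¬p):
1: successors {3, 4, 5, 7}; □p → ¬p there: 3:T, 4:T, 5:T, 7:T. ✓
3: no successors, so ◇(□p → ¬p) fails. ✗
4: successors {8}; □p → ¬p there: 8:T. ✓
5: successors {6}; □p → ¬p there: 6:T. ✓
6: no successors, so ◇(□p → ¬p) fails. ✗
7: successors {7}; □p → ¬p there: 7:T. ✓
8: no successors, so ◇(□p → ¬p) fails. ✗
— 4 worlds.
For □¬□¬p:
1: successors {3, 4, 5, 7}; ¬□¬p there: 3:F, 4:F, 5:F, 7:F. ✗
3: no successors, so □¬□¬p holds vacuously. ✓
4: successors {8}; ¬□¬p there: 8:F. ✗
5: successors {6}; ¬□¬p there: 6:F. ✗
6: no successors, so □¬□¬p holds vacuously. ✓
7: successors {7}; ¬□¬p there: 7:F. ✗
8: no successors, so □¬□¬p holds vacuously. ✓
— 3 worlds.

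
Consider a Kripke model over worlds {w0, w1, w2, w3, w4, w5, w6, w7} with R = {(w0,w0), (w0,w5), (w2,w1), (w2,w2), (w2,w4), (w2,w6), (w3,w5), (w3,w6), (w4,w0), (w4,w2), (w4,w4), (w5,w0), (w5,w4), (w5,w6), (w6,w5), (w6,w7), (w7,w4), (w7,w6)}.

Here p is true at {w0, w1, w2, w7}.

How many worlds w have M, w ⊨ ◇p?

5

w0: successors {w0, w5}; p there: w0:T, w5:F. ✓
w1: no successors, so ◇p fails. ✗
w2: successors {w1, w2, w4, w6}; p there: w1:T, w2:T, w4:F, w6:F. ✓
w3: successors {w5, w6}; p there: w5:F, w6:F. ✗
w4: successors {w0, w2, w4}; p there: w0:T, w2:T, w4:F. ✓
w5: successors {w0, w4, w6}; p there: w0:T, w4:F, w6:F. ✓
w6: successors {w5, w7}; p there: w5:F, w7:T. ✓
w7: successors {w4, w6}; p there: w4:F, w6:F. ✗
Satisfying worlds: {w0, w2, w4, w5, w6}.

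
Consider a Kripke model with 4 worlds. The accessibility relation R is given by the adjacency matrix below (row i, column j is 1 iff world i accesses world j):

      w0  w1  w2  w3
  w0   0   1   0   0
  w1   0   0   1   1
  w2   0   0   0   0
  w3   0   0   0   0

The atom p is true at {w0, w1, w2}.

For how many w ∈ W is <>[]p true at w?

w0: successors {w1}; []p there: w1:F. ✗
w1: successors {w2, w3}; []p there: w2:T, w3:T. ✓
w2: no successors, so <>[]p fails. ✗
w3: no successors, so <>[]p fails. ✗
Satisfying worlds: {w1}.

1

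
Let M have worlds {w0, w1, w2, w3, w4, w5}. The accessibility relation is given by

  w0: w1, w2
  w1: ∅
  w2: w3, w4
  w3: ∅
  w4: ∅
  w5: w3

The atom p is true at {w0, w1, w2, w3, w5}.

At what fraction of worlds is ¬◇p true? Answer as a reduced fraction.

1/2

w0: ◇p is T. ✗
w1: ◇p is F. ✓
w2: ◇p is T. ✗
w3: ◇p is F. ✓
w4: ◇p is F. ✓
w5: ◇p is T. ✗
That's 3 of 6 worlds, so 3/6 = 1/2.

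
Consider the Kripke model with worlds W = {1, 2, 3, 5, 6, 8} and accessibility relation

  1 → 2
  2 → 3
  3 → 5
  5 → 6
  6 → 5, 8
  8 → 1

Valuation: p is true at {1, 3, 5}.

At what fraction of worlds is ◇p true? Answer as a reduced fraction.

1: successors {2}; p there: 2:F. ✗
2: successors {3}; p there: 3:T. ✓
3: successors {5}; p there: 5:T. ✓
5: successors {6}; p there: 6:F. ✗
6: successors {5, 8}; p there: 5:T, 8:F. ✓
8: successors {1}; p there: 1:T. ✓
That's 4 of 6 worlds, so 4/6 = 2/3.

2/3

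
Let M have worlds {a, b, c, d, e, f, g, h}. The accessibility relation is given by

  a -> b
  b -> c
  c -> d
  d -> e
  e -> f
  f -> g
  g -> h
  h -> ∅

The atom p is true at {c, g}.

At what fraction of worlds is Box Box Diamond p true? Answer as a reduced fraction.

a: successors {b}; Box Diamond p there: b:F. ✗
b: successors {c}; Box Diamond p there: c:F. ✗
c: successors {d}; Box Diamond p there: d:F. ✗
d: successors {e}; Box Diamond p there: e:T. ✓
e: successors {f}; Box Diamond p there: f:F. ✗
f: successors {g}; Box Diamond p there: g:F. ✗
g: successors {h}; Box Diamond p there: h:T. ✓
h: no successors, so Box Box Diamond p holds vacuously. ✓
That's 3 of 8 worlds, so 3/8.

3/8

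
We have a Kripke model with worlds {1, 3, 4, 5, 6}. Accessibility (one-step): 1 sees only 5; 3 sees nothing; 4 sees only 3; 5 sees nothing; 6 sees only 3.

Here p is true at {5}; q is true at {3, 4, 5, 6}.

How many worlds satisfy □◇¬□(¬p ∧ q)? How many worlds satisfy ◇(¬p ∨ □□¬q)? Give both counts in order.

For □◇¬□(¬p ∧ q):
1: successors {5}; ◇¬□(¬p ∧ q) there: 5:F. ✗
3: no successors, so □◇¬□(¬p ∧ q) holds vacuously. ✓
4: successors {3}; ◇¬□(¬p ∧ q) there: 3:F. ✗
5: no successors, so □◇¬□(¬p ∧ q) holds vacuously. ✓
6: successors {3}; ◇¬□(¬p ∧ q) there: 3:F. ✗
— 2 worlds.
For ◇(¬p ∨ □□¬q):
1: successors {5}; ¬p ∨ □□¬q there: 5:T. ✓
3: no successors, so ◇(¬p ∨ □□¬q) fails. ✗
4: successors {3}; ¬p ∨ □□¬q there: 3:T. ✓
5: no successors, so ◇(¬p ∨ □□¬q) fails. ✗
6: successors {3}; ¬p ∨ □□¬q there: 3:T. ✓
— 3 worlds.

2 and 3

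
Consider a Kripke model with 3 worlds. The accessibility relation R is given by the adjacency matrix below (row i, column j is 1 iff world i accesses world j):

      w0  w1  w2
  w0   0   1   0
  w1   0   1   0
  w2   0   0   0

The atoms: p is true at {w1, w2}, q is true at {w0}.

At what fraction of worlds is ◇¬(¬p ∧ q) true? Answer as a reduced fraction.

w0: successors {w1}; ¬(¬p ∧ q) there: w1:T. ✓
w1: successors {w1}; ¬(¬p ∧ q) there: w1:T. ✓
w2: no successors, so ◇¬(¬p ∧ q) fails. ✗
That's 2 of 3 worlds, so 2/3.

2/3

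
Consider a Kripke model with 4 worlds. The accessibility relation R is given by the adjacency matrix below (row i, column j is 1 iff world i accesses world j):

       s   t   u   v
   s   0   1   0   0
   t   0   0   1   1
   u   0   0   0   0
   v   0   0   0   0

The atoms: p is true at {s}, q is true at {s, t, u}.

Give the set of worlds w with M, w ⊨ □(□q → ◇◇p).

s: successors {t}; □q → ◇◇p there: t:T. ✓
t: successors {u, v}; □q → ◇◇p there: u:F, v:F. ✗
u: no successors, so □(□q → ◇◇p) holds vacuously. ✓
v: no successors, so □(□q → ◇◇p) holds vacuously. ✓

{s, u, v}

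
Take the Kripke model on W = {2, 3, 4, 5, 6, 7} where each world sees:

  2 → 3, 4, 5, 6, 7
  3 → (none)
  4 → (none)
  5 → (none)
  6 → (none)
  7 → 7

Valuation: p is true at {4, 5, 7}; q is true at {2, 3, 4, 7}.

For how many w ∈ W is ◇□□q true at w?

2: successors {3, 4, 5, 6, 7}; □□q there: 3:T, 4:T, 5:T, 6:T, 7:T. ✓
3: no successors, so ◇□□q fails. ✗
4: no successors, so ◇□□q fails. ✗
5: no successors, so ◇□□q fails. ✗
6: no successors, so ◇□□q fails. ✗
7: successors {7}; □□q there: 7:T. ✓
Satisfying worlds: {2, 7}.

2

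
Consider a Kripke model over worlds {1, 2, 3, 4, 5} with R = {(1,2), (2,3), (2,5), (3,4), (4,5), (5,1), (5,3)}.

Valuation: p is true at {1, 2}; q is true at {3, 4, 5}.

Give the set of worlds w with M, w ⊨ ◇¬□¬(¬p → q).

1: successors {2}; ¬□¬(¬p → q) there: 2:T. ✓
2: successors {3, 5}; ¬□¬(¬p → q) there: 3:T, 5:T. ✓
3: successors {4}; ¬□¬(¬p → q) there: 4:T. ✓
4: successors {5}; ¬□¬(¬p → q) there: 5:T. ✓
5: successors {1, 3}; ¬□¬(¬p → q) there: 1:T, 3:T. ✓

{1, 2, 3, 4, 5}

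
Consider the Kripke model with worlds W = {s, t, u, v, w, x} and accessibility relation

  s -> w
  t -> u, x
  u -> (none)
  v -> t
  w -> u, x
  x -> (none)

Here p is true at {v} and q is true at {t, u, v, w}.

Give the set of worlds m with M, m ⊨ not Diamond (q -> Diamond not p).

s: Diamond (q -> Diamond not p) is T. ✗
t: Diamond (q -> Diamond not p) is T. ✗
u: Diamond (q -> Diamond not p) is F. ✓
v: Diamond (q -> Diamond not p) is T. ✗
w: Diamond (q -> Diamond not p) is T. ✗
x: Diamond (q -> Diamond not p) is F. ✓

{u, x}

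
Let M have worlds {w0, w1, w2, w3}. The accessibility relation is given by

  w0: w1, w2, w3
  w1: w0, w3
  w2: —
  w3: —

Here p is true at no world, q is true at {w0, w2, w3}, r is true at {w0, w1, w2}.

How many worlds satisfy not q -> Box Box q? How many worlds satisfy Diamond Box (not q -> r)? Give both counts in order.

For not q -> Box Box q:
w0: not q is F, Box Box q is T. ✓
w1: not q is T, Box Box q is F. ✗
w2: not q is F, Box Box q is T. ✓
w3: not q is F, Box Box q is T. ✓
— 3 worlds.
For Diamond Box (not q -> r):
w0: successors {w1, w2, w3}; Box (not q -> r) there: w1:T, w2:T, w3:T. ✓
w1: successors {w0, w3}; Box (not q -> r) there: w0:T, w3:T. ✓
w2: no successors, so Diamond Box (not q -> r) fails. ✗
w3: no successors, so Diamond Box (not q -> r) fails. ✗
— 2 worlds.

3 and 2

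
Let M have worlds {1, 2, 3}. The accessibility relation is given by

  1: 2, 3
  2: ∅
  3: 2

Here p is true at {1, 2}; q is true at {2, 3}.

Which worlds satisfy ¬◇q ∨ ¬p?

1: ¬◇q is F, ¬p is F. ✗
2: ¬◇q is T, ¬p is F. ✓
3: ¬◇q is F, ¬p is T. ✓

{2, 3}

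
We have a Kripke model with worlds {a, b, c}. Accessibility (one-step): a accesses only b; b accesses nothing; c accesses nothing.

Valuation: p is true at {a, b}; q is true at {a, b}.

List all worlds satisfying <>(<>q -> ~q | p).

{a}

a: successors {b}; <>q -> ~q | p there: b:T. ✓
b: no successors, so <>(<>q -> ~q | p) fails. ✗
c: no successors, so <>(<>q -> ~q | p) fails. ✗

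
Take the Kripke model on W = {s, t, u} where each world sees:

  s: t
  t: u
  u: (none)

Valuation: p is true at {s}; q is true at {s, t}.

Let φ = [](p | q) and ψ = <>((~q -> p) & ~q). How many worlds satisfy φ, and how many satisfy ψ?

For [](p | q):
s: successors {t}; p | q there: t:T. ✓
t: successors {u}; p | q there: u:F. ✗
u: no successors, so [](p | q) holds vacuously. ✓
— 2 worlds.
For <>((~q -> p) & ~q):
s: successors {t}; (~q -> p) & ~q there: t:F. ✗
t: successors {u}; (~q -> p) & ~q there: u:F. ✗
u: no successors, so <>((~q -> p) & ~q) fails. ✗
— 0 worlds.

2 and 0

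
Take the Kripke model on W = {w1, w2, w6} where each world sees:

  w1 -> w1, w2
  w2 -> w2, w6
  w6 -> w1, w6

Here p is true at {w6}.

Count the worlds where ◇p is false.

w1: successors {w1, w2}; p there: w1:F, w2:F. ✗
w2: successors {w2, w6}; p there: w2:F, w6:T. ✓
w6: successors {w1, w6}; p there: w1:F, w6:T. ✓
Satisfying worlds: {w2, w6}.
So ◇p fails at the other 1 world.

1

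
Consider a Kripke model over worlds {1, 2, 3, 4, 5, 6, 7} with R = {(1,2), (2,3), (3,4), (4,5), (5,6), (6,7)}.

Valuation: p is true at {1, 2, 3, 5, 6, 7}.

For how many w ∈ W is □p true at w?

1: successors {2}; p there: 2:T. ✓
2: successors {3}; p there: 3:T. ✓
3: successors {4}; p there: 4:F. ✗
4: successors {5}; p there: 5:T. ✓
5: successors {6}; p there: 6:T. ✓
6: successors {7}; p there: 7:T. ✓
7: no successors, so □p holds vacuously. ✓
Satisfying worlds: {1, 2, 4, 5, 6, 7}.

6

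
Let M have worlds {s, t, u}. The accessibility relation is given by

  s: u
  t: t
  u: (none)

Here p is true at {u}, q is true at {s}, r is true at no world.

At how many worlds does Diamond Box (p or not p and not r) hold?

2

s: successors {u}; Box (p or not p and not r) there: u:T. ✓
t: successors {t}; Box (p or not p and not r) there: t:T. ✓
u: no successors, so Diamond Box (p or not p and not r) fails. ✗
Satisfying worlds: {s, t}.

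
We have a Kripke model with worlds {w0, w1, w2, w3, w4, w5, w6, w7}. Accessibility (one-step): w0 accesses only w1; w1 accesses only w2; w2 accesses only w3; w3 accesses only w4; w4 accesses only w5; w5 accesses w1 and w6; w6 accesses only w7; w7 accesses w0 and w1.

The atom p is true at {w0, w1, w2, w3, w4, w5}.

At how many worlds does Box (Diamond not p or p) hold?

7

w0: successors {w1}; Diamond not p or p there: w1:T. ✓
w1: successors {w2}; Diamond not p or p there: w2:T. ✓
w2: successors {w3}; Diamond not p or p there: w3:T. ✓
w3: successors {w4}; Diamond not p or p there: w4:T. ✓
w4: successors {w5}; Diamond not p or p there: w5:T. ✓
w5: successors {w1, w6}; Diamond not p or p there: w1:T, w6:T. ✓
w6: successors {w7}; Diamond not p or p there: w7:F. ✗
w7: successors {w0, w1}; Diamond not p or p there: w0:T, w1:T. ✓
Satisfying worlds: {w0, w1, w2, w3, w4, w5, w7}.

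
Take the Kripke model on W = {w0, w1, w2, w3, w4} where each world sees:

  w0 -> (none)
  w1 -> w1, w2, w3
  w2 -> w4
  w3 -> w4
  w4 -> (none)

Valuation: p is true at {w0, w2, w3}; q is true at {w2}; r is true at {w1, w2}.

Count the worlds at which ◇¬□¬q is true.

w0: no successors, so ◇¬□¬q fails. ✗
w1: successors {w1, w2, w3}; ¬□¬q there: w1:T, w2:F, w3:F. ✓
w2: successors {w4}; ¬□¬q there: w4:F. ✗
w3: successors {w4}; ¬□¬q there: w4:F. ✗
w4: no successors, so ◇¬□¬q fails. ✗
Satisfying worlds: {w1}.

1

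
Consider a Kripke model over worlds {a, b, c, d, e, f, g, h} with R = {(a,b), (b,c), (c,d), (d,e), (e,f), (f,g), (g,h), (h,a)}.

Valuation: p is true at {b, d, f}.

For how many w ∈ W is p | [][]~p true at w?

a: p is F, [][]~p is T. ✓
b: p is T, [][]~p is F. ✓
c: p is F, [][]~p is T. ✓
d: p is T, [][]~p is F. ✓
e: p is F, [][]~p is T. ✓
f: p is T, [][]~p is T. ✓
g: p is F, [][]~p is T. ✓
h: p is F, [][]~p is F. ✗
Satisfying worlds: {a, b, c, d, e, f, g}.

7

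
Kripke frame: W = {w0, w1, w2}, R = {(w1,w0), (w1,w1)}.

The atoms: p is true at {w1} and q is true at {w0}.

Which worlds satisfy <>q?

w0: no successors, so <>q fails. ✗
w1: successors {w0, w1}; q there: w0:T, w1:F. ✓
w2: no successors, so <>q fails. ✗

{w1}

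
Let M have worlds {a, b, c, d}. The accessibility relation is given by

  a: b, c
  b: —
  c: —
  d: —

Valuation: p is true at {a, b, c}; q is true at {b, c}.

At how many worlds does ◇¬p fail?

a: successors {b, c}; ¬p there: b:F, c:F. ✗
b: no successors, so ◇¬p fails. ✗
c: no successors, so ◇¬p fails. ✗
d: no successors, so ◇¬p fails. ✗
Satisfying worlds: ∅.
So ◇¬p fails at the other 4 worlds.

4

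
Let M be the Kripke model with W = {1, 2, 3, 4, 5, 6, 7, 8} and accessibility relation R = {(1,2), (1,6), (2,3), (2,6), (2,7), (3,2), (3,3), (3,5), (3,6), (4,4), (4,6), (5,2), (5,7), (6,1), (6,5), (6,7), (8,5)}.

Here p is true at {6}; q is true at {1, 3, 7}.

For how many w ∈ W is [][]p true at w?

1: successors {2, 6}; []p there: 2:F, 6:F. ✗
2: successors {3, 6, 7}; []p there: 3:F, 6:F, 7:T. ✗
3: successors {2, 3, 5, 6}; []p there: 2:F, 3:F, 5:F, 6:F. ✗
4: successors {4, 6}; []p there: 4:F, 6:F. ✗
5: successors {2, 7}; []p there: 2:F, 7:T. ✗
6: successors {1, 5, 7}; []p there: 1:F, 5:F, 7:T. ✗
7: no successors, so [][]p holds vacuously. ✓
8: successors {5}; []p there: 5:F. ✗
Satisfying worlds: {7}.

1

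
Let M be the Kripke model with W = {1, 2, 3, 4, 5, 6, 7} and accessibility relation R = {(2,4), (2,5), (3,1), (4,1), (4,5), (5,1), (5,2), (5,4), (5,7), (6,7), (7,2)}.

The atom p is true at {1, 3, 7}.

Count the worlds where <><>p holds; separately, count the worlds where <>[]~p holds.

3 and 5

For <><>p:
1: no successors, so <><>p fails. ✗
2: successors {4, 5}; <>p there: 4:T, 5:T. ✓
3: successors {1}; <>p there: 1:F. ✗
4: successors {1, 5}; <>p there: 1:F, 5:T. ✓
5: successors {1, 2, 4, 7}; <>p there: 1:F, 2:F, 4:T, 7:F. ✓
6: successors {7}; <>p there: 7:F. ✗
7: successors {2}; <>p there: 2:F. ✗
— 3 worlds.
For <>[]~p:
1: no successors, so <>[]~p fails. ✗
2: successors {4, 5}; []~p there: 4:F, 5:F. ✗
3: successors {1}; []~p there: 1:T. ✓
4: successors {1, 5}; []~p there: 1:T, 5:F. ✓
5: successors {1, 2, 4, 7}; []~p there: 1:T, 2:T, 4:F, 7:T. ✓
6: successors {7}; []~p there: 7:T. ✓
7: successors {2}; []~p there: 2:T. ✓
— 5 worlds.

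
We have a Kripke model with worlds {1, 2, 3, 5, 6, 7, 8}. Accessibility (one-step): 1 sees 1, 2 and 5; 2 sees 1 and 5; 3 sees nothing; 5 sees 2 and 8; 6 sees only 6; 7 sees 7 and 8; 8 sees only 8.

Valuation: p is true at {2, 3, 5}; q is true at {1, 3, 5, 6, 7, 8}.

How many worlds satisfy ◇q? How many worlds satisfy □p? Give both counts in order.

For ◇q:
1: successors {1, 2, 5}; q there: 1:T, 2:F, 5:T. ✓
2: successors {1, 5}; q there: 1:T, 5:T. ✓
3: no successors, so ◇q fails. ✗
5: successors {2, 8}; q there: 2:F, 8:T. ✓
6: successors {6}; q there: 6:T. ✓
7: successors {7, 8}; q there: 7:T, 8:T. ✓
8: successors {8}; q there: 8:T. ✓
— 6 worlds.
For □p:
1: successors {1, 2, 5}; p there: 1:F, 2:T, 5:T. ✗
2: successors {1, 5}; p there: 1:F, 5:T. ✗
3: no successors, so □p holds vacuously. ✓
5: successors {2, 8}; p there: 2:T, 8:F. ✗
6: successors {6}; p there: 6:F. ✗
7: successors {7, 8}; p there: 7:F, 8:F. ✗
8: successors {8}; p there: 8:F. ✗
— 1 world.

6 and 1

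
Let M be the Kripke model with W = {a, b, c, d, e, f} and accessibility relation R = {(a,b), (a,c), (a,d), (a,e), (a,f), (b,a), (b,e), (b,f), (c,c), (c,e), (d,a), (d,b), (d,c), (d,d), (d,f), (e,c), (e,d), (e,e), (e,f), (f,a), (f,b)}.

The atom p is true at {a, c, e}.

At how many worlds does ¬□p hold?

5

a: □p is F. ✓
b: □p is F. ✓
c: □p is T. ✗
d: □p is F. ✓
e: □p is F. ✓
f: □p is F. ✓
Satisfying worlds: {a, b, d, e, f}.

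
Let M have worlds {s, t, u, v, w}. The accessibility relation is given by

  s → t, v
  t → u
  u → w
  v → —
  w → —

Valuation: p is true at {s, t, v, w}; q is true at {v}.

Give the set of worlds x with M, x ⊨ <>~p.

{t}

s: successors {t, v}; ~p there: t:F, v:F. ✗
t: successors {u}; ~p there: u:T. ✓
u: successors {w}; ~p there: w:F. ✗
v: no successors, so <>~p fails. ✗
w: no successors, so <>~p fails. ✗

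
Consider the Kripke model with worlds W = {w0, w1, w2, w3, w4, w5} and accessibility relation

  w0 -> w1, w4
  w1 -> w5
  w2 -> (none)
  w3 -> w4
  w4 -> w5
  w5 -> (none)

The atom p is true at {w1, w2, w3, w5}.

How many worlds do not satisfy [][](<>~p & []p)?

w0: successors {w1, w4}; [](<>~p & []p) there: w1:F, w4:F. ✗
w1: successors {w5}; [](<>~p & []p) there: w5:T. ✓
w2: no successors, so [][](<>~p & []p) holds vacuously. ✓
w3: successors {w4}; [](<>~p & []p) there: w4:F. ✗
w4: successors {w5}; [](<>~p & []p) there: w5:T. ✓
w5: no successors, so [][](<>~p & []p) holds vacuously. ✓
Satisfying worlds: {w1, w2, w4, w5}.
So [][](<>~p & []p) fails at the other 2 worlds.

2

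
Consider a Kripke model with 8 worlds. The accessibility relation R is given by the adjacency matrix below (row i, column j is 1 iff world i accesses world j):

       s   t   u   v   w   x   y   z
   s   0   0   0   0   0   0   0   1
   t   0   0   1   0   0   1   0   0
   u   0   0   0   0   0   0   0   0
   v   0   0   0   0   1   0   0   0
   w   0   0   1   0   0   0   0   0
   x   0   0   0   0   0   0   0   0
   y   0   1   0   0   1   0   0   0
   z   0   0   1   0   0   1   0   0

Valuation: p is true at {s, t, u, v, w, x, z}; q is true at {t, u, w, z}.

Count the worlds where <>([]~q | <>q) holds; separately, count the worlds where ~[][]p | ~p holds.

6 and 1

For <>([]~q | <>q):
s: successors {z}; []~q | <>q there: z:T. ✓
t: successors {u, x}; []~q | <>q there: u:T, x:T. ✓
u: no successors, so <>([]~q | <>q) fails. ✗
v: successors {w}; []~q | <>q there: w:T. ✓
w: successors {u}; []~q | <>q there: u:T. ✓
x: no successors, so <>([]~q | <>q) fails. ✗
y: successors {t, w}; []~q | <>q there: t:T, w:T. ✓
z: successors {u, x}; []~q | <>q there: u:T, x:T. ✓
— 6 worlds.
For ~[][]p | ~p:
s: ~[][]p is F, ~p is F. ✗
t: ~[][]p is F, ~p is F. ✗
u: ~[][]p is F, ~p is F. ✗
v: ~[][]p is F, ~p is F. ✗
w: ~[][]p is F, ~p is F. ✗
x: ~[][]p is F, ~p is F. ✗
y: ~[][]p is F, ~p is T. ✓
z: ~[][]p is F, ~p is F. ✗
— 1 world.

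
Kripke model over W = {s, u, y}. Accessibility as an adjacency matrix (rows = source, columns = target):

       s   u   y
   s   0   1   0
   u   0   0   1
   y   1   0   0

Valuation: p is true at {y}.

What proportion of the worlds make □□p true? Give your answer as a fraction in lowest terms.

1/3

s: successors {u}; □p there: u:T. ✓
u: successors {y}; □p there: y:F. ✗
y: successors {s}; □p there: s:F. ✗
That's 1 of 3 worlds, so 1/3.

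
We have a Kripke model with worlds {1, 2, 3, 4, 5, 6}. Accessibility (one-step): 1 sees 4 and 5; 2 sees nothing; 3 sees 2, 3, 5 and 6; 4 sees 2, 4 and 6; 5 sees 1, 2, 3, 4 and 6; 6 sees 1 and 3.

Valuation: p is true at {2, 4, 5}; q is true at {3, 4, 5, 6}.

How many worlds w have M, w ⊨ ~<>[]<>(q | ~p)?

2

1: <>[]<>(q | ~p) is F. ✓
2: <>[]<>(q | ~p) is F. ✓
3: <>[]<>(q | ~p) is T. ✗
4: <>[]<>(q | ~p) is T. ✗
5: <>[]<>(q | ~p) is T. ✗
6: <>[]<>(q | ~p) is T. ✗
Satisfying worlds: {1, 2}.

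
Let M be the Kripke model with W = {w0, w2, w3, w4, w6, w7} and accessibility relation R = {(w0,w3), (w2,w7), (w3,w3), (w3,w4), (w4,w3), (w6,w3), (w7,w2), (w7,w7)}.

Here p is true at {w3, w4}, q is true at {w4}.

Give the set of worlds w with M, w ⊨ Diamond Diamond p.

{w0, w3, w4, w6}

w0: successors {w3}; Diamond p there: w3:T. ✓
w2: successors {w7}; Diamond p there: w7:F. ✗
w3: successors {w3, w4}; Diamond p there: w3:T, w4:T. ✓
w4: successors {w3}; Diamond p there: w3:T. ✓
w6: successors {w3}; Diamond p there: w3:T. ✓
w7: successors {w2, w7}; Diamond p there: w2:F, w7:F. ✗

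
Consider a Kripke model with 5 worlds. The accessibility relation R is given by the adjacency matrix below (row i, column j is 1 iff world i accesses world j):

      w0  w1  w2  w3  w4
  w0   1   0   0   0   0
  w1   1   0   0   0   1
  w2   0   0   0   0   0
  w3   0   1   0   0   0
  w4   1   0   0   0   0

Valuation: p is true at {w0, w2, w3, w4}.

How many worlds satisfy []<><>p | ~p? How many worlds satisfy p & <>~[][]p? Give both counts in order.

5 and 0

For []<><>p | ~p:
w0: []<><>p is T, ~p is F. ✓
w1: []<><>p is T, ~p is T. ✓
w2: []<><>p is T, ~p is F. ✓
w3: []<><>p is T, ~p is F. ✓
w4: []<><>p is T, ~p is F. ✓
— 5 worlds.
For p & <>~[][]p:
w0: p is T, <>~[][]p is F. ✗
w1: p is F, <>~[][]p is F. ✗
w2: p is T, <>~[][]p is F. ✗
w3: p is T, <>~[][]p is F. ✗
w4: p is T, <>~[][]p is F. ✗
— 0 worlds.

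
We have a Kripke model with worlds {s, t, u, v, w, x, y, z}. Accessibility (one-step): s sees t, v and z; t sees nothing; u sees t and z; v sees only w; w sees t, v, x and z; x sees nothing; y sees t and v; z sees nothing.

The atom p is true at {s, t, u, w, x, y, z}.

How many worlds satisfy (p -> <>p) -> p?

7

s: p -> <>p is T, p is T. ✓
t: p -> <>p is F, p is T. ✓
u: p -> <>p is T, p is T. ✓
v: p -> <>p is T, p is F. ✗
w: p -> <>p is T, p is T. ✓
x: p -> <>p is F, p is T. ✓
y: p -> <>p is T, p is T. ✓
z: p -> <>p is F, p is T. ✓
Satisfying worlds: {s, t, u, w, x, y, z}.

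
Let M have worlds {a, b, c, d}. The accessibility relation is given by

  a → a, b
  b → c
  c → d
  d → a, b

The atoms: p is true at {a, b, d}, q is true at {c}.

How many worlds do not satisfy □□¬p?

4

a: successors {a, b}; □¬p there: a:F, b:T. ✗
b: successors {c}; □¬p there: c:F. ✗
c: successors {d}; □¬p there: d:F. ✗
d: successors {a, b}; □¬p there: a:F, b:T. ✗
Satisfying worlds: ∅.
So □□¬p fails at the other 4 worlds.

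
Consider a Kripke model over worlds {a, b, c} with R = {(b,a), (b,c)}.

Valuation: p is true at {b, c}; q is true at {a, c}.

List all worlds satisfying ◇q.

{b}

a: no successors, so ◇q fails. ✗
b: successors {a, c}; q there: a:T, c:T. ✓
c: no successors, so ◇q fails. ✗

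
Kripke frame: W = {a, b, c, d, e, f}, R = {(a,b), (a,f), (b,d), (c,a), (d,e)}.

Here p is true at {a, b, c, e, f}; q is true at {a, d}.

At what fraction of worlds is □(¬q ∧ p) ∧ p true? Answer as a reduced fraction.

a: □(¬q ∧ p) is T, p is T. ✓
b: □(¬q ∧ p) is F, p is T. ✗
c: □(¬q ∧ p) is F, p is T. ✗
d: □(¬q ∧ p) is T, p is F. ✗
e: □(¬q ∧ p) is T, p is T. ✓
f: □(¬q ∧ p) is T, p is T. ✓
That's 3 of 6 worlds, so 3/6 = 1/2.

1/2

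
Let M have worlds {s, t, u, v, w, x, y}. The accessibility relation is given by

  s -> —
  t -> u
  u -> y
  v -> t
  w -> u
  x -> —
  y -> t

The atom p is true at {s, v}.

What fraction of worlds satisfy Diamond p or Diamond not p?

5/7

s: Diamond p is F, Diamond not p is F. ✗
t: Diamond p is F, Diamond not p is T. ✓
u: Diamond p is F, Diamond not p is T. ✓
v: Diamond p is F, Diamond not p is T. ✓
w: Diamond p is F, Diamond not p is T. ✓
x: Diamond p is F, Diamond not p is F. ✗
y: Diamond p is F, Diamond not p is T. ✓
That's 5 of 7 worlds, so 5/7.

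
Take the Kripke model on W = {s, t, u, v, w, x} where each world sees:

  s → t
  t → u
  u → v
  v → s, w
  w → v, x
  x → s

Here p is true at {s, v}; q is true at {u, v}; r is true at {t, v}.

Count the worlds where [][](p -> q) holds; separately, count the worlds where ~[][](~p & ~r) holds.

4 and 5

For [][](p -> q):
s: successors {t}; [](p -> q) there: t:T. ✓
t: successors {u}; [](p -> q) there: u:T. ✓
u: successors {v}; [](p -> q) there: v:F. ✗
v: successors {s, w}; [](p -> q) there: s:T, w:T. ✓
w: successors {v, x}; [](p -> q) there: v:F, x:F. ✗
x: successors {s}; [](p -> q) there: s:T. ✓
— 4 worlds.
For ~[][](~p & ~r):
s: [][](~p & ~r) is T. ✗
t: [][](~p & ~r) is F. ✓
u: [][](~p & ~r) is F. ✓
v: [][](~p & ~r) is F. ✓
w: [][](~p & ~r) is F. ✓
x: [][](~p & ~r) is F. ✓
— 5 worlds.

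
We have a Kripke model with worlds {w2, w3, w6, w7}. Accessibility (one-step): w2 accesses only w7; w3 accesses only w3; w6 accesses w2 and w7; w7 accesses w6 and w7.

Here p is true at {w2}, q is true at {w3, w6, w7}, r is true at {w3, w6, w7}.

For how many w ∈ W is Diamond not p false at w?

w2: successors {w7}; not p there: w7:T. ✓
w3: successors {w3}; not p there: w3:T. ✓
w6: successors {w2, w7}; not p there: w2:F, w7:T. ✓
w7: successors {w6, w7}; not p there: w6:T, w7:T. ✓
Satisfying worlds: {w2, w3, w6, w7}.
So Diamond not p fails at the other 0 worlds.

0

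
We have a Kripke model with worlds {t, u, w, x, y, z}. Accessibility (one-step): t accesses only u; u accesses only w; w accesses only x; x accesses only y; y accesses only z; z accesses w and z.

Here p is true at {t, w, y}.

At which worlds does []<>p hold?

{t, w, y}

t: successors {u}; <>p there: u:T. ✓
u: successors {w}; <>p there: w:F. ✗
w: successors {x}; <>p there: x:T. ✓
x: successors {y}; <>p there: y:F. ✗
y: successors {z}; <>p there: z:T. ✓
z: successors {w, z}; <>p there: w:F, z:T. ✗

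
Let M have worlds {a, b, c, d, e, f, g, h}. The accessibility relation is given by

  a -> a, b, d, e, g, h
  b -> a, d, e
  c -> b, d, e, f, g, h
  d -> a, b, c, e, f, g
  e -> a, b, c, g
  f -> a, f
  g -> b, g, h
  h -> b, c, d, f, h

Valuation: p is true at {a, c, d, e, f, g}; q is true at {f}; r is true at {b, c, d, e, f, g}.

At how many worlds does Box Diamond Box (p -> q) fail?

8

a: successors {a, b, d, e, g, h}; Diamond Box (p -> q) there: a:F, b:F, d:F, e:F, g:F, h:F. ✗
b: successors {a, d, e}; Diamond Box (p -> q) there: a:F, d:F, e:F. ✗
c: successors {b, d, e, f, g, h}; Diamond Box (p -> q) there: b:F, d:F, e:F, f:F, g:F, h:F. ✗
d: successors {a, b, c, e, f, g}; Diamond Box (p -> q) there: a:F, b:F, c:F, e:F, f:F, g:F. ✗
e: successors {a, b, c, g}; Diamond Box (p -> q) there: a:F, b:F, c:F, g:F. ✗
f: successors {a, f}; Diamond Box (p -> q) there: a:F, f:F. ✗
g: successors {b, g, h}; Diamond Box (p -> q) there: b:F, g:F, h:F. ✗
h: successors {b, c, d, f, h}; Diamond Box (p -> q) there: b:F, c:F, d:F, f:F, h:F. ✗
Satisfying worlds: ∅.
So Box Diamond Box (p -> q) fails at the other 8 worlds.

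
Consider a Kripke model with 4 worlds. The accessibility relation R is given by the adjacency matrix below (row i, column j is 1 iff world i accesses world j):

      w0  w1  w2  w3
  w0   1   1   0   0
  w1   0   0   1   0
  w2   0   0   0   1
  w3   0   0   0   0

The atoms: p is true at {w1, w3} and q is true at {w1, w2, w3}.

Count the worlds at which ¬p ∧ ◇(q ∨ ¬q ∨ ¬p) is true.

w0: ¬p is T, ◇(q ∨ ¬q ∨ ¬p) is T. ✓
w1: ¬p is F, ◇(q ∨ ¬q ∨ ¬p) is T. ✗
w2: ¬p is T, ◇(q ∨ ¬q ∨ ¬p) is T. ✓
w3: ¬p is F, ◇(q ∨ ¬q ∨ ¬p) is F. ✗
Satisfying worlds: {w0, w2}.

2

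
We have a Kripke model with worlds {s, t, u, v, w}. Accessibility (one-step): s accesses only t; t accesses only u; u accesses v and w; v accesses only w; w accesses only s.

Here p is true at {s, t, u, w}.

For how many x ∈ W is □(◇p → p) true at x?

s: successors {t}; ◇p → p there: t:T. ✓
t: successors {u}; ◇p → p there: u:T. ✓
u: successors {v, w}; ◇p → p there: v:F, w:T. ✗
v: successors {w}; ◇p → p there: w:T. ✓
w: successors {s}; ◇p → p there: s:T. ✓
Satisfying worlds: {s, t, v, w}.

4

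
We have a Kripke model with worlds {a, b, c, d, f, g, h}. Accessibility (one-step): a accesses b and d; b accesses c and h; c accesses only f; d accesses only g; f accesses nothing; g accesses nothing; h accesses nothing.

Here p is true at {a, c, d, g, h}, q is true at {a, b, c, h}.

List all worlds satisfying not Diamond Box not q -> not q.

{a, b, c, d, f, g}

a: not Diamond Box not q is F, not q is F. ✓
b: not Diamond Box not q is F, not q is F. ✓
c: not Diamond Box not q is F, not q is F. ✓
d: not Diamond Box not q is F, not q is T. ✓
f: not Diamond Box not q is T, not q is T. ✓
g: not Diamond Box not q is T, not q is T. ✓
h: not Diamond Box not q is T, not q is F. ✗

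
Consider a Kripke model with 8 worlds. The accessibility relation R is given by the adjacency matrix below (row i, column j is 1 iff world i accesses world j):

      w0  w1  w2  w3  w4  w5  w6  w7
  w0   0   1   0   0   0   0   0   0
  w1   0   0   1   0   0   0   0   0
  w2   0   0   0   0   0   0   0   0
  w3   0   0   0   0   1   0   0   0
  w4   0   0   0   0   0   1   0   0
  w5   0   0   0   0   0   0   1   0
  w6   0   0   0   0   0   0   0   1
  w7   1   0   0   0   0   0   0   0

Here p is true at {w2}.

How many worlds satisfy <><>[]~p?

5

w0: successors {w1}; <>[]~p there: w1:T. ✓
w1: successors {w2}; <>[]~p there: w2:F. ✗
w2: no successors, so <><>[]~p fails. ✗
w3: successors {w4}; <>[]~p there: w4:T. ✓
w4: successors {w5}; <>[]~p there: w5:T. ✓
w5: successors {w6}; <>[]~p there: w6:T. ✓
w6: successors {w7}; <>[]~p there: w7:T. ✓
w7: successors {w0}; <>[]~p there: w0:F. ✗
Satisfying worlds: {w0, w3, w4, w5, w6}.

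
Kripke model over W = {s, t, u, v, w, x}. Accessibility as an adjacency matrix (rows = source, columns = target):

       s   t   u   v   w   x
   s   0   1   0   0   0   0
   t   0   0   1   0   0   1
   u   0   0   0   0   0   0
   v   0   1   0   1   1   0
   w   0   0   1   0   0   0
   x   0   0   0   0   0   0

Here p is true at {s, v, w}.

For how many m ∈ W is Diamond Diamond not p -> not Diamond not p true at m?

s: Diamond Diamond not p is T, not Diamond not p is F. ✗
t: Diamond Diamond not p is F, not Diamond not p is F. ✓
u: Diamond Diamond not p is F, not Diamond not p is T. ✓
v: Diamond Diamond not p is T, not Diamond not p is F. ✗
w: Diamond Diamond not p is F, not Diamond not p is F. ✓
x: Diamond Diamond not p is F, not Diamond not p is T. ✓
Satisfying worlds: {t, u, w, x}.

4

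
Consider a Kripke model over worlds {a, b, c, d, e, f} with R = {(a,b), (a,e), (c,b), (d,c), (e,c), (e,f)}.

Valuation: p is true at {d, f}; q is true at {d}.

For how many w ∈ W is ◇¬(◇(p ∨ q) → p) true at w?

a: successors {b, e}; ¬(◇(p ∨ q) → p) there: b:F, e:T. ✓
b: no successors, so ◇¬(◇(p ∨ q) → p) fails. ✗
c: successors {b}; ¬(◇(p ∨ q) → p) there: b:F. ✗
d: successors {c}; ¬(◇(p ∨ q) → p) there: c:F. ✗
e: successors {c, f}; ¬(◇(p ∨ q) → p) there: c:F, f:F. ✗
f: no successors, so ◇¬(◇(p ∨ q) → p) fails. ✗
Satisfying worlds: {a}.

1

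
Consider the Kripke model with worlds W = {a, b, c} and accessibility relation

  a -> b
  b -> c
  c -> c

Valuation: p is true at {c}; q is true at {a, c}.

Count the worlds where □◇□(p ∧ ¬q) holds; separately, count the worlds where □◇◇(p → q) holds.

0 and 3

For □◇□(p ∧ ¬q):
a: successors {b}; ◇□(p ∧ ¬q) there: b:F. ✗
b: successors {c}; ◇□(p ∧ ¬q) there: c:F. ✗
c: successors {c}; ◇□(p ∧ ¬q) there: c:F. ✗
— 0 worlds.
For □◇◇(p → q):
a: successors {b}; ◇◇(p → q) there: b:T. ✓
b: successors {c}; ◇◇(p → q) there: c:T. ✓
c: successors {c}; ◇◇(p → q) there: c:T. ✓
— 3 worlds.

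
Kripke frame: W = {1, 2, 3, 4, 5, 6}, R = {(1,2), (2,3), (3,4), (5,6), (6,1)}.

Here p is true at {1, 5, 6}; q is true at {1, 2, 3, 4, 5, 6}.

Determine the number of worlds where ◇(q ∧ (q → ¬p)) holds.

3

1: successors {2}; q ∧ (q → ¬p) there: 2:T. ✓
2: successors {3}; q ∧ (q → ¬p) there: 3:T. ✓
3: successors {4}; q ∧ (q → ¬p) there: 4:T. ✓
4: no successors, so ◇(q ∧ (q → ¬p)) fails. ✗
5: successors {6}; q ∧ (q → ¬p) there: 6:F. ✗
6: successors {1}; q ∧ (q → ¬p) there: 1:F. ✗
Satisfying worlds: {1, 2, 3}.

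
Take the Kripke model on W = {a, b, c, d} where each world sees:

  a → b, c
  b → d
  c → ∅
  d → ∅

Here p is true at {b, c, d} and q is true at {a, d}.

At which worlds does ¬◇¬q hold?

{b, c, d}

a: ◇¬q is T. ✗
b: ◇¬q is F. ✓
c: ◇¬q is F. ✓
d: ◇¬q is F. ✓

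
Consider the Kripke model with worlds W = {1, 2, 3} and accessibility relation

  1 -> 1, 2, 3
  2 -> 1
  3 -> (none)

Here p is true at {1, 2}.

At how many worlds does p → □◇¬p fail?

1

1: p is T, □◇¬p is F. ✗
2: p is T, □◇¬p is T. ✓
3: p is F, □◇¬p is T. ✓
Satisfying worlds: {2, 3}.
So p → □◇¬p fails at the other 1 world.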